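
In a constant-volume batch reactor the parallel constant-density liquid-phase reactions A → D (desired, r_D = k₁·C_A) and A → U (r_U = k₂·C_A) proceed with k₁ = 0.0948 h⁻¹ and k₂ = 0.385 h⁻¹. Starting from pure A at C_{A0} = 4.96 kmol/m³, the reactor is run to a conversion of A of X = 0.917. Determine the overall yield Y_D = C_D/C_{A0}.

0.181

C_A = C_{A0}(1−X) = 0.4117 kmol/m³.
Both paths are first order in A, so the instantaneous fraction to D is constant: dC_D/d(−C_A) = k₁/(k₁+k₂) = 0.1976.
C_D = 0.1976·(C_{A0}−C_A) = 0.1976×4.548 = 0.899 kmol/m³.
Y_D = C_D/C_{A0} = 0.8987/4.96 = 0.181.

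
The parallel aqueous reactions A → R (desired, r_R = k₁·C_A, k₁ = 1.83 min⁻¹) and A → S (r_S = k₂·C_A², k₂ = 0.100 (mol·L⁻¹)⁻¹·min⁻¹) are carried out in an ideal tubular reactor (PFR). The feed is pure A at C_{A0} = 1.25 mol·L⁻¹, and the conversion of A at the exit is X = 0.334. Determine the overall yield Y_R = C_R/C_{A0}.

C_A = C_{A0}(1−X) = 0.8325 mol·L⁻¹.
Along a PFR/batch, dC_R/dC_A = −r_R/(r_R+r_S) = −k₁/(k₁+k₂·C_A).
Integrating from C_{A0} to C_A: C_R = (1.83/0.100)·ln[(1.83+0.100·1.25)/(1.83+0.100·0.832)] = 18.30·ln(1.955/1.913) = 0.3950 mol·L⁻¹.
Y_R = C_R/C_{A0} = 0.3950/1.25 = 0.316.

0.316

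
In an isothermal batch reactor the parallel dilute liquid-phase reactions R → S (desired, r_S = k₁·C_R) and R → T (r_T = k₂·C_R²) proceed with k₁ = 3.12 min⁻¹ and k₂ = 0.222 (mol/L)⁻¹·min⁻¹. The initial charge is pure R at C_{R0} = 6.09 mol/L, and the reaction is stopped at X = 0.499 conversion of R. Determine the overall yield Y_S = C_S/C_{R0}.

0.377

C_R = C_{R0}(1−X) = 3.051 mol/L.
Along a PFR/batch, dC_S/dC_R = −r_S/(r_S+r_T) = −k₁/(k₁+k₂·C_R).
Integrating from C_{R0} to C_R: C_S = (3.12/0.222)·ln[(3.12+0.222·6.09)/(3.12+0.222·3.05)] = 14.05·ln(4.472/3.797) = 2.298 mol/L.
Y_S = C_S/C_{R0} = 2.298/6.09 = 0.377.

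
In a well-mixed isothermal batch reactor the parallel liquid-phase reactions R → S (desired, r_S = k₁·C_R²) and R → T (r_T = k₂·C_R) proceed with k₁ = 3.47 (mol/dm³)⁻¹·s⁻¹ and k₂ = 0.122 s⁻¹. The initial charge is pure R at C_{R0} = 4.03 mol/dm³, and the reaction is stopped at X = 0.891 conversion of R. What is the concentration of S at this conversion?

3.52 mol/dm³

C_R = C_{R0}(1−X) = 0.4393 mol/dm³.
Along a PFR/batch, dC_T/dC_R = −r_T/(r_S+r_T) = −k₂/(k₂+k₁·C_R).
Integrating from C_{R0} to C_R: C_T = (0.122/3.47)·ln[(0.122+3.47·4.03)/(0.122+3.47·0.439)] = 0.03516·ln(14.11/1.646) = 0.07552 mol/dm³.
Then C_S = (C_{R0}−C_R) − C_T = 3.591 − 0.07552 = 3.515 mol/dm³.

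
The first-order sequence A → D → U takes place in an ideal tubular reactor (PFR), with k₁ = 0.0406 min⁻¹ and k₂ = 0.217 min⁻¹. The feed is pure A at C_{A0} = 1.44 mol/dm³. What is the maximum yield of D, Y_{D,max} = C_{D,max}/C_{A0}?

0.127

For a first-order series the maximum intermediate yield is C_{D,max}/C_{A0} = (k₁/k₂)^[k₂/(k₂−k₁)].
= (0.0406/0.217)^(0.217/(0.217−0.0406)) = (0.1871)^(1.230) = 0.1272.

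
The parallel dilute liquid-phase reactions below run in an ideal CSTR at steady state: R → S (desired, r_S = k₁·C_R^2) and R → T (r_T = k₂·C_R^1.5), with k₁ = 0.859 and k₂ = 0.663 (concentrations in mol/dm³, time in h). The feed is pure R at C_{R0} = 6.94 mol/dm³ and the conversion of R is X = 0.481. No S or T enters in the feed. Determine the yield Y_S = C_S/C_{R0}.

0.342

Exit C_R = C_{R0}(1−X) = 6.94×0.519 = 3.602 mol/dm³.
A CSTR operates uniformly at the exit composition, giving r_S = 11.14 and r_T = 4.532 (each k·C_R^n at C_R = 3.602).
Fraction of consumed R going to S: r_S/(r_S+r_T) = 0.7109.
C_S = 0.7109·C_{R0}·X = 0.7109×6.94×0.481 = 2.37 mol/dm³; Y_S = C_S/C_{R0} = 0.342.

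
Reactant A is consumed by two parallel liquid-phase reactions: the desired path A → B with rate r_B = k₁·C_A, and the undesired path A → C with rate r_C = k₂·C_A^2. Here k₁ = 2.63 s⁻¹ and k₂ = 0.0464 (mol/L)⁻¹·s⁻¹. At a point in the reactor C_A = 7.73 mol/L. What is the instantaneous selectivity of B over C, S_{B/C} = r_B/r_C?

7.33

S_{B/C} = r_B/r_C = (k₁·C_A)/(k₂·C_A^2) = (k₁/k₂)·C_A⁻¹.
= (2.63×7.730) / (0.0464×7.730^2) = 20.33/2.773 = 7.33.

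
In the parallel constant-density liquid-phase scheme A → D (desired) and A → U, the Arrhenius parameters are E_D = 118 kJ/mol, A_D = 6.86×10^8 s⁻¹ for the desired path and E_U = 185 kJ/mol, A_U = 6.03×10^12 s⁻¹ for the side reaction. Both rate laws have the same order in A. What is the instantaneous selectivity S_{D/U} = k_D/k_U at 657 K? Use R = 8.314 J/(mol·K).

24.2

With equal orders, S_{D/U} = k_D/k_U = (A_D/A_U)·exp[(E_U−E_D)/(RT)].
(E_U−E_D)/(RT) = (185−118)×10³/(8.314×657) = 67000/5462 = 12.27.
k_D/k_U = (6.86×10^8/6.03×10^12)·exp(12.27) = 1.138×10^-4 × 2.123×10^5 = 24.2.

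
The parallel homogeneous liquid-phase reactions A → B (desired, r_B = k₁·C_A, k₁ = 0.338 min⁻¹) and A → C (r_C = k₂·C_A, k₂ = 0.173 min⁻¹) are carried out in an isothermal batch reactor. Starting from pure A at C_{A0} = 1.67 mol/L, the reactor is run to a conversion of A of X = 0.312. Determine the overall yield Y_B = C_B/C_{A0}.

0.206

C_A = C_{A0}(1−X) = 1.149 mol/L.
Both paths are first order in A, so the instantaneous fraction to B is constant: dC_B/d(−C_A) = k₁/(k₁+k₂) = 0.6614.
C_B = 0.6614·(C_{A0}−C_A) = 0.6614×0.5210 = 0.345 mol/L.
Y_B = C_B/C_{A0} = 0.3446/1.67 = 0.206.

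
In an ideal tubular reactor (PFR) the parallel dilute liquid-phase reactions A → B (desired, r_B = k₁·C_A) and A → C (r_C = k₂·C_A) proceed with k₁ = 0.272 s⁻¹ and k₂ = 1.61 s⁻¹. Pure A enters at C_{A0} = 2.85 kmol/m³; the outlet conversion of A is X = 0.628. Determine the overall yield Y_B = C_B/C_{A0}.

C_A = C_{A0}(1−X) = 1.060 kmol/m³.
Both paths are first order in A, so the instantaneous fraction to B is constant: dC_B/d(−C_A) = k₁/(k₁+k₂) = 0.1445.
C_B = 0.1445·(C_{A0}−C_A) = 0.1445×1.790 = 0.259 kmol/m³.
Y_B = C_B/C_{A0} = 0.2587/2.85 = 0.0908.

0.0908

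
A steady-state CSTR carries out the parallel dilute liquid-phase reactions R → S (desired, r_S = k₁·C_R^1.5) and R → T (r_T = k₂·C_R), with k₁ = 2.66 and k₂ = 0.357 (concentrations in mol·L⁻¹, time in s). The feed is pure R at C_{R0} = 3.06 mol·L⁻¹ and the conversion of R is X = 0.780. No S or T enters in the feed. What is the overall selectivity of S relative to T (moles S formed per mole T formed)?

6.11

Exit C_R = C_{R0}(1−X) = 3.06×0.220 = 0.6732 mol·L⁻¹.
Rates in a CSTR are evaluated at the outlet concentration: r_S = 2.66×0.6732^1.5 = 1.469, r_T = 0.357×0.6732 = 0.2403.
Overall selectivity = C_S/C_T = r_Sτ/(r_Tτ) = r_S/r_T = 6.11.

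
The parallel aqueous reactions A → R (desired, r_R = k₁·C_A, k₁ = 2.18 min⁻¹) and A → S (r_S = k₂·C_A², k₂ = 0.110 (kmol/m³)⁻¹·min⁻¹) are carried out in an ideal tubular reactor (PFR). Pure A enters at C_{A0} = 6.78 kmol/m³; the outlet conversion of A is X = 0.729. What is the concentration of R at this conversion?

4.07 kmol/m³

C_A = C_{A0}(1−X) = 1.837 kmol/m³.
Along a PFR/batch, dC_R/dC_A = −r_R/(r_R+r_S) = −k₁/(k₁+k₂·C_A).
Integrating from C_{A0} to C_A: C_R = (2.18/0.110)·ln[(2.18+0.110·6.78)/(2.18+0.110·1.84)] = 19.82·ln(2.926/2.382) = 4.074 kmol/m³.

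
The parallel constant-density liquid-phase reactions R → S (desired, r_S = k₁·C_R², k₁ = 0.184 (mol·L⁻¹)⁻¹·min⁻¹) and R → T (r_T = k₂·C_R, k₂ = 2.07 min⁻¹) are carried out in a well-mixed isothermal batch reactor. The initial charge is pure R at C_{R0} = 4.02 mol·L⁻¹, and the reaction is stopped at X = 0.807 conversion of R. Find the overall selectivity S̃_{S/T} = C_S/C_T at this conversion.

C_R = C_{R0}(1−X) = 0.7759 mol·L⁻¹.
Along a PFR/batch, dC_T/dC_R = −r_T/(r_S+r_T) = −k₂/(k₂+k₁·C_R).
Integrating from C_{R0} to C_R: C_T = (2.07/0.184)·ln[(2.07+0.184·4.02)/(2.07+0.184·0.776)] = 11.25·ln(2.810/2.213) = 2.687 mol·L⁻¹.
Then C_S = (C_{R0}−C_R) − C_T = 3.244 − 2.687 = 0.5573 mol·L⁻¹.
S̃_{S/T} = C_S/C_T = 0.5573/2.687 = 0.207.

0.207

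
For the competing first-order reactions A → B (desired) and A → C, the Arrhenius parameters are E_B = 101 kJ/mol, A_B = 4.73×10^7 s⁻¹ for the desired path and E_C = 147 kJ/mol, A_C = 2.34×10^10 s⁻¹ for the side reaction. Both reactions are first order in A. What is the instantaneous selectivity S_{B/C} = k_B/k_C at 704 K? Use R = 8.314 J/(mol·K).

5.23

k_B/k_C = (A_B/A_C)·exp[−(E_B−E_C)/(RT)] = (A_B/A_C)·exp[(E_C−E_B)/(RT)].
(E_C−E_B)/(RT) = (147−101)×10³/(8.314×704) = 46000/5853 = 7.859.
k_B/k_C = (4.73×10^7/2.34×10^10)·exp(7.859) = 0.002021 × 2589 = 5.23.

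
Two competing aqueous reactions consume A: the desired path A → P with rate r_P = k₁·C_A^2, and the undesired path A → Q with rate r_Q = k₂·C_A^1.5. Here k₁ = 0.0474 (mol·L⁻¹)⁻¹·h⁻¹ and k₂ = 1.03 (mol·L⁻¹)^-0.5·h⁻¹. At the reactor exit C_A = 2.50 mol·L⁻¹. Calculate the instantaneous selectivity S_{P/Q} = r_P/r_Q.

0.0728

S_{P/Q} = r_P/r_Q = (k₁·C_A^2)/(k₂·C_A^1.5) = (k₁/k₂)·C_A^0.5.
= (0.0474×2.500^2) / (1.03×2.500^1.5) = 0.2963/4.071 = 0.0728.
Since the desired path is higher order in A, keeping C_A high (PFR or concentrated feed) favours P.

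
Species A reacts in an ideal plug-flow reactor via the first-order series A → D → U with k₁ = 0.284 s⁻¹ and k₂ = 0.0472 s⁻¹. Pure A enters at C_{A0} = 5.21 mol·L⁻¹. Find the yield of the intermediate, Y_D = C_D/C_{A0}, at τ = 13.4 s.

For first-order series with pure A initially, C_D(τ) = k₁C_{A0}/(k₂−k₁)·(e^(−k₁τ) − e^(−k₂τ)).
e^(−k₁τ) = e^(−0.284×13.4) = e^(−3.806) = 0.02225; e^(−k₂τ) = e^(−0.6325) = 0.5313.
C_D = 0.284×5.21/(0.0472−0.284) × (0.02225−0.5313) = (-6.248)×(-0.5090) = 3.181 mol·L⁻¹.
Y_D = C_D/C_{A0} = 3.181/5.21 = 0.610.

0.610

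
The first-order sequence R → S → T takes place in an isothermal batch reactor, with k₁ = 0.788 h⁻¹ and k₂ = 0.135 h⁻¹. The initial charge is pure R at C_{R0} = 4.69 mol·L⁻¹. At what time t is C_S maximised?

Setting dC_S/dt = 0 gives t_opt = ln(k₂/k₁)/(k₂−k₁).
= ln(0.135/0.788)/(0.135−0.788) = ln(0.1713)/-0.6530 = -1.764/-0.6530 = 2.70 h.

2.70 h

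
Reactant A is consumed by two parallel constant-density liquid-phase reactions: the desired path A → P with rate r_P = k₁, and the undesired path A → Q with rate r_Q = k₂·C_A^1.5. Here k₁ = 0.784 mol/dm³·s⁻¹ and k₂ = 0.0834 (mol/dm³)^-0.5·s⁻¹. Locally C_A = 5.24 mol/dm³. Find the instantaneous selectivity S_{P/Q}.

0.784

S_{P/Q} = r_P/r_Q = (k₁)/(k₂·C_A^1.5) = (k₁/k₂)·C_A^-1.5.
= (0.784) / (0.0834×5.240^1.5) = 0.7840/1.000 = 0.784.
The undesired path is higher order in A, so low C_A (CSTR or dilute feed) favours P.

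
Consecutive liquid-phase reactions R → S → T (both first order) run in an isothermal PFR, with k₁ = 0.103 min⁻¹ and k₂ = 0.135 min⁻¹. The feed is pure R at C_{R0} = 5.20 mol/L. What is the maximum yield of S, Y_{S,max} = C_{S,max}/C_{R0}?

0.319

Evaluating C_S at τ_opt = ln(k₂/k₁)/(k₂−k₁) gives C_{S,max}/C_{R0} = (k₁/k₂)^[k₂/(k₂−k₁)].
= (0.103/0.135)^(0.135/(0.135−0.103)) = (0.7630)^(4.219) = 0.3194.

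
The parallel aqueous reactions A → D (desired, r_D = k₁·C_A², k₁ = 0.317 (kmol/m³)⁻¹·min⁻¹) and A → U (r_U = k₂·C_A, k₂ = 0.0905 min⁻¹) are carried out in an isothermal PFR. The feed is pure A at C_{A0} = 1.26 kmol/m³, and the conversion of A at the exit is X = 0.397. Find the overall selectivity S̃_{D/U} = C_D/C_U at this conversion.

3.48

C_A = C_{A0}(1−X) = 0.7598 kmol/m³.
Along a PFR/batch, dC_U/dC_A = −r_U/(r_D+r_U) = −k₂/(k₂+k₁·C_A).
Integrating from C_{A0} to C_A: C_U = (0.0905/0.317)·ln[(0.0905+0.317·1.26)/(0.0905+0.317·0.760)] = 0.2855·ln(0.4899/0.3314) = 0.1116 kmol/m³.
Then C_D = (C_{A0}−C_A) − C_U = 0.5002 − 0.1116 = 0.3886 kmol/m³.
S̃_{D/U} = C_D/C_U = 0.3886/0.1116 = 3.48.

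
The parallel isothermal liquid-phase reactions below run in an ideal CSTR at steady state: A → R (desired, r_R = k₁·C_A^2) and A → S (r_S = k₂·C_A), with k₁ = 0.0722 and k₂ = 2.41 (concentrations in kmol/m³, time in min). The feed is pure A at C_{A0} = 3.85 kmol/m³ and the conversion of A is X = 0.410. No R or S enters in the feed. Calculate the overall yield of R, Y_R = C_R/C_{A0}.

Exit C_A = C_{A0}(1−X) = 3.85×0.590 = 2.272 kmol/m³.
Rates in a CSTR are evaluated at the outlet concentration: r_R = 0.0722×2.272^2 = 0.3725, r_S = 2.41×2.272 = 5.474.
Fraction of consumed A going to R: r_R/(r_R+r_S) = 0.06371.
C_R = 0.06371·C_{A0}·X = 0.06371×3.85×0.410 = 0.101 kmol/m³; Y_R = C_R/C_{A0} = 0.0261.

0.0261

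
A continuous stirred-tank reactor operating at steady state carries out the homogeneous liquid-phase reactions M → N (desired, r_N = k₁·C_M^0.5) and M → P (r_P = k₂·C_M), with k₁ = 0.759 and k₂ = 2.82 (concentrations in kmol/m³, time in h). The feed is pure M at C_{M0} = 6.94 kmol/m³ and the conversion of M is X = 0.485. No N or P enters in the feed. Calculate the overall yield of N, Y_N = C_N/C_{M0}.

Exit C_M = C_{M0}(1−X) = 6.94×0.515 = 3.574 kmol/m³.
A CSTR operates uniformly at the exit composition, giving r_N = 1.435 and r_P = 10.08 (each k·C_M^n at C_M = 3.574).
Fraction of consumed M going to N: r_N/(r_N+r_P) = 0.1246.
C_N = 0.1246·C_{M0}·X = 0.1246×6.94×0.485 = 0.419 kmol/m³; Y_N = C_N/C_{M0} = 0.0604.

0.0604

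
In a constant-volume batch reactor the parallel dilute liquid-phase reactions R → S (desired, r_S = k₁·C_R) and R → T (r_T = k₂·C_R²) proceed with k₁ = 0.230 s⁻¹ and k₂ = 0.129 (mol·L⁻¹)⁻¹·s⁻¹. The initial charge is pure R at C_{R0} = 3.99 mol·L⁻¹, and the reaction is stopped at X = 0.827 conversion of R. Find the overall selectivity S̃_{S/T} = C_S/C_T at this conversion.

C_R = C_{R0}(1−X) = 0.6903 mol·L⁻¹.
Along a PFR/batch, dC_S/dC_R = −r_S/(r_S+r_T) = −k₁/(k₁+k₂·C_R).
Integrating from C_{R0} to C_R: C_S = (0.230/0.129)·ln[(0.230+0.129·3.99)/(0.230+0.129·0.690)] = 1.783·ln(0.7447/0.3190) = 1.511 mol·L⁻¹.
C_T = (C_{R0}−C_R)−C_S = 1.788 mol·L⁻¹; S̃_{S/T} = 1.511/1.788 = 0.845.

0.845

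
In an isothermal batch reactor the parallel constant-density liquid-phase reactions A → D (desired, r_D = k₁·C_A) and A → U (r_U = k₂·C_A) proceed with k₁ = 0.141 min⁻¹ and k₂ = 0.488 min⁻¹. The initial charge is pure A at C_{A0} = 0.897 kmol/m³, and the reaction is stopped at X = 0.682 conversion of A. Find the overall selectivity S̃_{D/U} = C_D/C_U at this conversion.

C_A = C_{A0}(1−X) = 0.2852 kmol/m³.
Both paths are first order in A, so the instantaneous fraction to D is constant: dC_D/d(−C_A) = k₁/(k₁+k₂) = 0.2242.
C_D = 0.2242·(C_{A0}−C_A) = 0.2242×0.6118 = 0.137 kmol/m³.
C_U = (C_{A0}−C_A)−C_D = 0.4746 kmol/m³; S̃_{D/U} = 0.1371/0.4746 = 0.289.

0.289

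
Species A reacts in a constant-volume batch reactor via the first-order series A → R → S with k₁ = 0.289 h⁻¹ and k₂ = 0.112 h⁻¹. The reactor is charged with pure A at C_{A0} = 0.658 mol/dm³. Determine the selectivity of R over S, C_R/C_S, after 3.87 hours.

3.54

Solving the coupled first-order balances gives C_R(t) = [k₁/(k₂−k₁)]·C_{A0}·(e^(−k₁t) − e^(−k₂t)).
e^(−k₁t) = e^(−0.289×3.87) = e^(−1.118) = 0.3268; e^(−k₂t) = e^(−0.4334) = 0.6483.
C_R = 0.289×0.658/(0.112−0.289) × (0.3268−0.6483) = (-1.074)×(-0.3215) = 0.3454 mol/dm³.
C_A = C_{A0}e^(−k₁t) = 0.2150 mol/dm³, so C_S = C_{A0}−C_A−C_R = 0.09758 mol/dm³; C_R/C_S = 3.54.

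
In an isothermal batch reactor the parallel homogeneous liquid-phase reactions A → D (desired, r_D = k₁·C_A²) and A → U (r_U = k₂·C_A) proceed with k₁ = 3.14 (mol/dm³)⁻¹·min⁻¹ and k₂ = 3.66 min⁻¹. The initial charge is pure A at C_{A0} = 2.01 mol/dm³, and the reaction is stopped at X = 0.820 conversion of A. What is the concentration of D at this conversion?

C_A = C_{A0}(1−X) = 0.3618 mol/dm³.
Along a PFR/batch, dC_U/dC_A = −r_U/(r_D+r_U) = −k₂/(k₂+k₁·C_A).
Integrating from C_{A0} to C_A: C_U = (3.66/3.14)·ln[(3.66+3.14·2.01)/(3.66+3.14·0.362)] = 1.166·ln(9.971/4.796) = 0.8531 mol/dm³.
Then C_D = (C_{A0}−C_A) − C_U = 1.648 − 0.8531 = 0.7951 mol/dm³.

0.795 mol/dm³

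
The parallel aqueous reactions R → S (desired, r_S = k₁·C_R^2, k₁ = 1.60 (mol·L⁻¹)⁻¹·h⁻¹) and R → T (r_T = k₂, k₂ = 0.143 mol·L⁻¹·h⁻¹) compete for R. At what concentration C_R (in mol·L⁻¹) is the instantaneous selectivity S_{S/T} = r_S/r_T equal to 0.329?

S_{S/T} = (k₁/k₂)·C_R^2 ⇒ C_R = (S·k₂/k₁)^(0.5).
= (0.329×0.143/1.60)^(0.5) = (0.02940)^(0.5) = 0.171 mol·L⁻¹.

0.171 mol·L⁻¹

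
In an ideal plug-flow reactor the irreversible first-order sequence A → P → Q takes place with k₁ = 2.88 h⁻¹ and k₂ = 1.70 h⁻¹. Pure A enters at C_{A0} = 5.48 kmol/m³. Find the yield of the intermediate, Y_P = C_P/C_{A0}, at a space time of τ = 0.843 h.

The intermediate concentration in a first-order A→B→C sequence is C_P = k₁C_{A0}(e^(−k₁τ) − e^(−k₂τ))/(k₂−k₁).
e^(−k₁τ) = e^(−2.88×0.843) = e^(−2.428) = 0.08823; e^(−k₂τ) = e^(−1.433) = 0.2386.
C_P = 2.88×5.48/(1.70−2.88) × (0.08823−0.2386) = (-13.37)×(-0.1503) = 2.011 kmol/m³.
Y_P = C_P/C_{A0} = 2.011/5.48 = 0.367.

0.367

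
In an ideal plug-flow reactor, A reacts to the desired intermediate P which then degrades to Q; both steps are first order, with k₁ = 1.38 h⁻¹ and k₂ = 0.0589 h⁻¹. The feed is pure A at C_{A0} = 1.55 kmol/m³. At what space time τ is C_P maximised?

2.39 h

Setting dC_P/dτ = 0 gives τ_opt = ln(k₂/k₁)/(k₂−k₁).
= ln(0.0589/1.38)/(0.0589−1.38) = ln(0.04268)/-1.321 = -3.154/-1.321 = 2.39 h.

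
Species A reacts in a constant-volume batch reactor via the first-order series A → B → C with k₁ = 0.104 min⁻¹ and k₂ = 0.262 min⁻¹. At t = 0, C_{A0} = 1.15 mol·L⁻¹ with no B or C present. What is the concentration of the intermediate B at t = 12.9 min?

0.172 mol·L⁻¹

Solving the coupled first-order balances gives C_B(t) = [k₁/(k₂−k₁)]·C_{A0}·(e^(−k₁t) − e^(−k₂t)).
e^(−k₁t) = e^(−0.104×12.9) = e^(−1.342) = 0.2614; e^(−k₂t) = e^(−3.380) = 0.03405.
C_B = 0.104×1.15/(0.262−0.104) × (0.2614−0.03405) = 0.7570×0.2274 = 0.1721 mol·L⁻¹.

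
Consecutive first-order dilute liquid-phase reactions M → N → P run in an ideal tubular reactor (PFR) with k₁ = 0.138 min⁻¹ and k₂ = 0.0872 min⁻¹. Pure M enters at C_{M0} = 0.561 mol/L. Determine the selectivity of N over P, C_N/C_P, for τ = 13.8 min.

The intermediate concentration in a first-order A→B→C sequence is C_N = k₁C_{M0}(e^(−k₁τ) − e^(−k₂τ))/(k₂−k₁).
e^(−k₁τ) = e^(−0.138×13.8) = e^(−1.904) = 0.1489; e^(−k₂τ) = e^(−1.203) = 0.3002.
C_N = 0.138×0.561/(0.0872−0.138) × (0.1489−0.3002) = (-1.524)×(-0.1513) = 0.2305 mol/L.
C_M = C_{M0}e^(−k₁τ) = 0.08354 mol/L, so C_P = C_{M0}−C_M−C_N = 0.2469 mol/L; C_N/C_P = 0.934.

0.934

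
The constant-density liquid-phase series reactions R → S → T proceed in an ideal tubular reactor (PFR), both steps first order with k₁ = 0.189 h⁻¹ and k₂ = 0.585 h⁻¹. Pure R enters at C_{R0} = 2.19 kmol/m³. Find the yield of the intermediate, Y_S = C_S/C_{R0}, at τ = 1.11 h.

0.138

The intermediate concentration in a first-order A→B→C sequence is C_S = k₁C_{R0}(e^(−k₁τ) − e^(−k₂τ))/(k₂−k₁).
e^(−k₁τ) = e^(−0.189×1.11) = e^(−0.2098) = 0.8108; e^(−k₂τ) = e^(−0.6493) = 0.5224.
C_S = 0.189×2.19/(0.585−0.189) × (0.8108−0.5224) = 1.045×0.2884 = 0.3014 kmol/m³.
Y_S = C_S/C_{R0} = 0.3014/2.19 = 0.138.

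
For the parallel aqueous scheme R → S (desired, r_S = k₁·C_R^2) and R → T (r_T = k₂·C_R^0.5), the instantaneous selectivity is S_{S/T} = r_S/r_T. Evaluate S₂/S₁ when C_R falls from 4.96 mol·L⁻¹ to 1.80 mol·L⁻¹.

0.219

S_{S/T} = (k₁/k₂)·C_R^1.5, so S₂/S₁ = (C_{R,2}/C_{R,1})^1.5.
= (1.80/4.96)^1.5 = (0.3629)^1.5 = 0.219.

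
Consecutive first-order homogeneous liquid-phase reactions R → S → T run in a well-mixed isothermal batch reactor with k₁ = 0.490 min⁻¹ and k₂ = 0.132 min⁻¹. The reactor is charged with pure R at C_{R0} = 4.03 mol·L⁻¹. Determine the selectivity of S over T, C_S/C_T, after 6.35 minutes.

Solving the coupled first-order balances gives C_S(t) = [k₁/(k₂−k₁)]·C_{R0}·(e^(−k₁t) − e^(−k₂t)).
e^(−k₁t) = e^(−0.490×6.35) = e^(−3.111) = 0.04453; e^(−k₂t) = e^(−0.8382) = 0.4325.
C_S = 0.490×4.03/(0.132−0.490) × (0.04453−0.4325) = (-5.516)×(-0.3880) = 2.140 mol·L⁻¹.
C_R = C_{R0}e^(−k₁t) = 0.1795 mol·L⁻¹, so C_T = C_{R0}−C_R−C_S = 1.711 mol·L⁻¹; C_S/C_T = 1.25.

1.25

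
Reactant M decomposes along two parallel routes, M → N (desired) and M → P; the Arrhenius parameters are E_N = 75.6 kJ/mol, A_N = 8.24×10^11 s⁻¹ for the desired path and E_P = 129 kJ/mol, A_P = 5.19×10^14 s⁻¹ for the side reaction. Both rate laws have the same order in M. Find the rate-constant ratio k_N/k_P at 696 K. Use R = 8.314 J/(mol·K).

k_N/k_P = (A_N/A_P)·exp[−(E_N−E_P)/(RT)] = (A_N/A_P)·exp[(E_P−E_N)/(RT)].
(E_P−E_N)/(RT) = (129−75.6)×10³/(8.314×696) = 53400/5787 = 9.228.
k_N/k_P = (8.24×10^11/5.19×10^14)·exp(9.228) = 0.001588 × 10181 = 16.2.

16.2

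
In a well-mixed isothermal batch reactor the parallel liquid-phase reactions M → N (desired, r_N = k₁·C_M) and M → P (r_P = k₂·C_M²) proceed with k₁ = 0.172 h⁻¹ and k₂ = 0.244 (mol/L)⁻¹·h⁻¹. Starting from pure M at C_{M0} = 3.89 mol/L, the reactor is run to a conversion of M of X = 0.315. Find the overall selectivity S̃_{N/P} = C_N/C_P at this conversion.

C_M = C_{M0}(1−X) = 2.665 mol/L.
Along a PFR/batch, dC_N/dC_M = −r_N/(r_N+r_P) = −k₁/(k₁+k₂·C_M).
Integrating from C_{M0} to C_M: C_N = (0.172/0.244)·ln[(0.172+0.244·3.89)/(0.172+0.244·2.66)] = 0.7049·ln(1.121/0.8222) = 0.2186 mol/L.
C_P = (C_{M0}−C_M)−C_N = 1.007 mol/L; S̃_{N/P} = 0.2186/1.007 = 0.217.

0.217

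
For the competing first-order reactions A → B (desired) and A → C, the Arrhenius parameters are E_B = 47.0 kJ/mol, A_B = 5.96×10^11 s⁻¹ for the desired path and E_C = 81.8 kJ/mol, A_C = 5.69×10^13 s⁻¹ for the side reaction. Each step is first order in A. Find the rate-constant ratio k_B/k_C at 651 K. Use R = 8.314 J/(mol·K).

6.49

k_B/k_C = (A_B/A_C)·exp[−(E_B−E_C)/(RT)] = (A_B/A_C)·exp[(E_C−E_B)/(RT)].
(E_C−E_B)/(RT) = (81.8−47.0)×10³/(8.314×651) = 34800/5412 = 6.430.
k_B/k_C = (5.96×10^11/5.69×10^13)·exp(6.430) = 0.01047 × 620.0 = 6.49.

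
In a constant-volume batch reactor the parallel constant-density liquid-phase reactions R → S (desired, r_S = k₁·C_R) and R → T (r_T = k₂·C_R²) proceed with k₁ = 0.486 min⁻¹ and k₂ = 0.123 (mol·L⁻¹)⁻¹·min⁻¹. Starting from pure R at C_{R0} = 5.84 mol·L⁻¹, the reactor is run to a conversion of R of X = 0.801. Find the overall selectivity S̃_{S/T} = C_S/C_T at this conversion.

C_R = C_{R0}(1−X) = 1.162 mol·L⁻¹.
Along a PFR/batch, dC_S/dC_R = −r_S/(r_S+r_T) = −k₁/(k₁+k₂·C_R).
Integrating from C_{R0} to C_R: C_S = (0.486/0.123)·ln[(0.486+0.123·5.84)/(0.486+0.123·1.16)] = 3.951·ln(1.204/0.6289) = 2.567 mol·L⁻¹.
C_T = (C_{R0}−C_R)−C_S = 2.111 mol·L⁻¹; S̃_{S/T} = 2.567/2.111 = 1.22.

1.22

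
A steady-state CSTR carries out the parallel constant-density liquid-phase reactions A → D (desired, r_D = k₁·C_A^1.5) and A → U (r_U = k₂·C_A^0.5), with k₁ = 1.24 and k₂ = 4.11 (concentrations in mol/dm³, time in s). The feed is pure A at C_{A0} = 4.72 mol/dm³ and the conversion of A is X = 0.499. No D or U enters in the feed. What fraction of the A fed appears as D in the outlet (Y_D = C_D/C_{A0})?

Exit C_A = C_{A0}(1−X) = 4.72×0.501 = 2.365 mol/dm³.
Rates in a CSTR are evaluated at the outlet concentration: r_D = 1.24×2.365^1.5 = 4.509, r_U = 4.11×2.365^0.5 = 6.320.
Fraction of consumed A going to D: r_D/(r_D+r_U) = 0.4164.
C_D = 0.4164·C_{A0}·X = 0.4164×4.72×0.499 = 0.981 mol/dm³; Y_D = C_D/C_{A0} = 0.208.

0.208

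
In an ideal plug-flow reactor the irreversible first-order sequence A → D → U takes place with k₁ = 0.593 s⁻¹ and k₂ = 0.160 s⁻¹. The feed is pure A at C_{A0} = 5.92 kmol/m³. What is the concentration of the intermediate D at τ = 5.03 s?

Solving the coupled first-order balances gives C_D(τ) = [k₁/(k₂−k₁)]·C_{A0}·(e^(−k₁τ) − e^(−k₂τ)).
e^(−k₁τ) = e^(−0.593×5.03) = e^(−2.983) = 0.05065; e^(−k₂τ) = e^(−0.8048) = 0.4472.
C_D = 0.593×5.92/(0.160−0.593) × (0.05065−0.4472) = (-8.108)×(-0.3965) = 3.215 kmol/m³.

3.21 kmol/m³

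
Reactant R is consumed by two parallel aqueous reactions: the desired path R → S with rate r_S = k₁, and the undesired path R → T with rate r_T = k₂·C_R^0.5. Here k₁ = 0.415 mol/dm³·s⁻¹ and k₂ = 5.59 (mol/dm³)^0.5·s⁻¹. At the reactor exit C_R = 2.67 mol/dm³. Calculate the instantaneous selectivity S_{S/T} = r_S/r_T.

0.0454

S_{S/T} = r_S/r_T = (k₁)/(k₂·C_R^0.5) = (k₁/k₂)·C_R^-0.5.
= (0.415) / (5.59×2.670^0.5) = 0.4150/9.134 = 0.0454.
The undesired path is higher order in R, so low C_R (CSTR or dilute feed) favours S.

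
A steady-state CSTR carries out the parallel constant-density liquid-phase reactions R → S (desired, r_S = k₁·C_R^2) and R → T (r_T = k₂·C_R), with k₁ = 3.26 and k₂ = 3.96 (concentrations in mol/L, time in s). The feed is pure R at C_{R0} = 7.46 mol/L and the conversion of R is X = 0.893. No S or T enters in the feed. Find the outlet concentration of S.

Exit C_R = C_{R0}(1−X) = 7.46×0.107 = 0.7982 mol/L.
A CSTR operates uniformly at the exit composition, giving r_S = 2.077 and r_T = 3.161 (each k·C_R^n at C_R = 0.7982).
Fraction of consumed R going to S: r_S/(r_S+r_T) = 0.3965.
C_S = 0.3965·C_{R0}·X = 0.3965×7.46×0.893 = 2.64 mol/L.

2.64 mol/L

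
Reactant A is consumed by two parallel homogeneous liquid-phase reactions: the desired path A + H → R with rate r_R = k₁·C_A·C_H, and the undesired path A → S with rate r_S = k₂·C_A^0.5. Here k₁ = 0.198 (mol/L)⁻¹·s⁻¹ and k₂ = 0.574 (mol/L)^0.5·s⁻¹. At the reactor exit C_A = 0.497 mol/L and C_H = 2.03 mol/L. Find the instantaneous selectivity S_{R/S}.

S_{R/S} = r_R/r_S = (k₁·C_A·C_H)/(k₂·C_A^0.5) = (k₁/k₂)·C_A^0.5·C_H.
= (0.198×0.4970×2.030) / (0.574×0.4970^0.5) = 0.1998/0.4047 = 0.494.
Since the desired path is higher order in A, keeping C_A high (PFR or concentrated feed) favours R.

0.494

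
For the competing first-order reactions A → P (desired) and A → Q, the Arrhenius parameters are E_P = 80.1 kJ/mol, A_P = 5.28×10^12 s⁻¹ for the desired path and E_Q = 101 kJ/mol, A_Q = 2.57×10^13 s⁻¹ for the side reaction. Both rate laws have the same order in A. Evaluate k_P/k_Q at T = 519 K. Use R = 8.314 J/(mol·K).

26.1

With equal orders, S_{P/Q} = k_P/k_Q = (A_P/A_Q)·exp[(E_Q−E_P)/(RT)].
(E_Q−E_P)/(RT) = (101−80.1)×10³/(8.314×519) = 20900/4315 = 4.844.
k_P/k_Q = (5.28×10^12/2.57×10^13)·exp(4.844) = 0.2054 × 126.9 = 26.1.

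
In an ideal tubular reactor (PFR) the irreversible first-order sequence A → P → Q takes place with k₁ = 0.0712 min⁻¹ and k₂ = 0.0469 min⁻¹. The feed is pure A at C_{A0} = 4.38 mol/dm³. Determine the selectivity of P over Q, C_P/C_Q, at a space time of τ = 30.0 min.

For first-order series with pure A initially, C_P(τ) = k₁C_{A0}/(k₂−k₁)·(e^(−k₁τ) − e^(−k₂τ)).
e^(−k₁τ) = e^(−0.0712×30.0) = e^(−2.136) = 0.1181; e^(−k₂τ) = e^(−1.407) = 0.2449.
C_P = 0.0712×4.38/(0.0469−0.0712) × (0.1181−0.2449) = (-12.83)×(-0.1268) = 1.627 mol/dm³.
C_A = C_{A0}e^(−k₁τ) = 0.5174 mol/dm³, so C_Q = C_{A0}−C_A−C_P = 2.236 mol/dm³; C_P/C_Q = 0.728.

0.728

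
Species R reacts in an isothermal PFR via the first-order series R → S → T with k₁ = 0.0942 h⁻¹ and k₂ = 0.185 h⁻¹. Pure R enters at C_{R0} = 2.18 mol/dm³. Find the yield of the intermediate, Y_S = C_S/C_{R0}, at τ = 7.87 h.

The intermediate concentration in a first-order A→B→C sequence is C_S = k₁C_{R0}(e^(−k₁τ) − e^(−k₂τ))/(k₂−k₁).
e^(−k₁τ) = e^(−0.0942×7.87) = e^(−0.7414) = 0.4765; e^(−k₂τ) = e^(−1.456) = 0.2332.
C_S = 0.0942×2.18/(0.185−0.0942) × (0.4765−0.2332) = 2.262×0.2433 = 0.5502 mol/dm³.
Y_S = C_S/C_{R0} = 0.5502/2.18 = 0.252.

0.252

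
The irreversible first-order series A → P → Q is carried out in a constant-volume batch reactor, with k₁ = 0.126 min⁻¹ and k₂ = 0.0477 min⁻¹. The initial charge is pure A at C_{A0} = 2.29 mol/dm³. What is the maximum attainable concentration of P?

1.27 mol/dm³

For a first-order series the maximum intermediate yield is C_{P,max}/C_{A0} = (k₁/k₂)^[k₂/(k₂−k₁)].
= (0.126/0.0477)^(0.0477/(0.0477−0.126)) = (2.642)^(-0.6092) = 0.5534.
C_{P,max} = 0.5534×2.29 = 1.27 mol/dm³.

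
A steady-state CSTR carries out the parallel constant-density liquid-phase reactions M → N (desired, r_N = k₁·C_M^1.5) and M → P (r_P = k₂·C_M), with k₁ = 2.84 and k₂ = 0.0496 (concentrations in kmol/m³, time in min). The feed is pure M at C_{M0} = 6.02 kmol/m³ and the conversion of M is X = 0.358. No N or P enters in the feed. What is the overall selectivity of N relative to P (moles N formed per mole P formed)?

Exit C_M = C_{M0}(1−X) = 6.02×0.642 = 3.865 kmol/m³.
In a CSTR the entire volume is at exit conditions, so r_N = 2.84×3.865^1.5 = 21.58 and r_P = 0.0496×3.865 = 0.1917.
Overall selectivity = C_N/C_P = r_Nτ/(r_Pτ) = r_N/r_P = 113.

113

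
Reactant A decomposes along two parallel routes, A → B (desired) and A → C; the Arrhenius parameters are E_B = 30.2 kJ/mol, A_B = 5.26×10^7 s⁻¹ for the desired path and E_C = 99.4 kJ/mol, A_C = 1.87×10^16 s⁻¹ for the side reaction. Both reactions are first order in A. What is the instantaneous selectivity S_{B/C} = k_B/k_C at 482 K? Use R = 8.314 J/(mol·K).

0.0889

k_B/k_C = (A_B/A_C)·exp[−(E_B−E_C)/(RT)] = (A_B/A_C)·exp[(E_C−E_B)/(RT)].
(E_C−E_B)/(RT) = (99.4−30.2)×10³/(8.314×482) = 69200/4007 = 17.27.
k_B/k_C = (5.26×10^7/1.87×10^16)·exp(17.27) = 2.813×10^-9 × 3.159×10^7 = 0.0889.
Since E_B < E_C, lowering the temperature improves selectivity toward B.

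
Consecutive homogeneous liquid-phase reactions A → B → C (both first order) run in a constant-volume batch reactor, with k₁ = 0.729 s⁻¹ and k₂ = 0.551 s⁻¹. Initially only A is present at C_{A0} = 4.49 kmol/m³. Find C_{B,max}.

At the optimum, C_{B,max}/C_{A0} = (k₁/k₂)^[k₂/(k₂−k₁)].
= (0.729/0.551)^(0.551/(0.551−0.729)) = (1.323)^(-3.096) = 0.4204.
C_{B,max} = 0.4204×4.49 = 1.89 kmol/m³.

1.89 kmol/m³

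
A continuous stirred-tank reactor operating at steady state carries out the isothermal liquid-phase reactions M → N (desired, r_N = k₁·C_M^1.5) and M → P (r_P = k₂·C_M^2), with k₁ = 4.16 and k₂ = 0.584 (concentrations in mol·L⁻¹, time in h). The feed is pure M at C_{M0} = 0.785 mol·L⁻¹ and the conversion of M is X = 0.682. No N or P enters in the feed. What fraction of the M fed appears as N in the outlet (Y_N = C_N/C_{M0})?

0.637

Exit C_M = C_{M0}(1−X) = 0.785×0.318 = 0.2496 mol·L⁻¹.
In a CSTR the entire volume is at exit conditions, so r_N = 4.16×0.2496^1.5 = 0.5188 and r_P = 0.584×0.2496^2 = 0.03639.
Fraction of consumed M going to N: r_N/(r_N+r_P) = 0.9345.
C_N = 0.9345·C_{M0}·X = 0.9345×0.785×0.682 = 0.500 mol·L⁻¹; Y_N = C_N/C_{M0} = 0.637.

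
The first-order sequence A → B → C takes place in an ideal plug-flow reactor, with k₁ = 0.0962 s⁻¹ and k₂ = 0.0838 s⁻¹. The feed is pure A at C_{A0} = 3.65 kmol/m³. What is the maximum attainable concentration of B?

At the optimum, C_{B,max}/C_{A0} = (k₁/k₂)^[k₂/(k₂−k₁)].
= (0.0962/0.0838)^(0.0838/(0.0838−0.0962)) = (1.148)^(-6.758) = 0.3935.
C_{B,max} = 0.3935×3.65 = 1.44 kmol/m³.

1.44 kmol/m³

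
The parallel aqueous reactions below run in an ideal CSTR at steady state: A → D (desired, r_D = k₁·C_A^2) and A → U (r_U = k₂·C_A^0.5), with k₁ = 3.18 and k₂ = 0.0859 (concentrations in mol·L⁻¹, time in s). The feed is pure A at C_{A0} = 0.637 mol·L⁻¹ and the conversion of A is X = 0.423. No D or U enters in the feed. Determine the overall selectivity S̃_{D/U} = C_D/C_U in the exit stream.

Exit C_A = C_{A0}(1−X) = 0.637×0.577 = 0.3675 mol·L⁻¹.
In a CSTR the entire volume is at exit conditions, so r_D = 3.18×0.3675^2 = 0.4296 and r_U = 0.0859×0.3675^0.5 = 0.05208.
Overall selectivity = C_D/C_U = r_Dτ/(r_Uτ) = r_D/r_U = 8.25.

8.25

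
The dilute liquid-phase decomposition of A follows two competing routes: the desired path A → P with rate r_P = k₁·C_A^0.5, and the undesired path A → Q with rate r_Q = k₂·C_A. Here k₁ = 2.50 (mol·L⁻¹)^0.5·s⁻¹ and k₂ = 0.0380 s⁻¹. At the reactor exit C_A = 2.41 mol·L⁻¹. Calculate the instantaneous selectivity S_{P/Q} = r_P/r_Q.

S_{P/Q} = r_P/r_Q = (k₁·C_A^0.5)/(k₂·C_A) = (k₁/k₂)·C_A^-0.5.
= (2.50×2.410^0.5) / (0.0380×2.410) = 3.881/0.09158 = 42.4.

42.4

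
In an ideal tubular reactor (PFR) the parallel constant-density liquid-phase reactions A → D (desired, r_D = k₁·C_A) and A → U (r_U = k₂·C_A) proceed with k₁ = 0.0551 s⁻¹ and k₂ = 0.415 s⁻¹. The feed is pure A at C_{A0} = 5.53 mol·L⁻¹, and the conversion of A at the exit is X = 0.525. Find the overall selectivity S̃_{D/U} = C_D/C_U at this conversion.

C_A = C_{A0}(1−X) = 2.627 mol·L⁻¹.
Both paths are first order in A, so the instantaneous fraction to D is constant: dC_D/d(−C_A) = k₁/(k₁+k₂) = 0.1172.
C_D = 0.1172·(C_{A0}−C_A) = 0.1172×2.903 = 0.340 mol·L⁻¹.
C_U = (C_{A0}−C_A)−C_D = 2.563 mol·L⁻¹; S̃_{D/U} = 0.3403/2.563 = 0.133.

0.133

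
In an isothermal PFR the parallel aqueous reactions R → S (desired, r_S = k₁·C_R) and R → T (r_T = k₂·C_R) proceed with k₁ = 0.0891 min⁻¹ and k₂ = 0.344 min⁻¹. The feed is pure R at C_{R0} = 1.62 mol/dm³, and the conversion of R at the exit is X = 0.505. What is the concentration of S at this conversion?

C_R = C_{R0}(1−X) = 0.8019 mol/dm³.
Both paths are first order in R, so the instantaneous fraction to S is constant: dC_S/d(−C_R) = k₁/(k₁+k₂) = 0.2057.
C_S = 0.2057·(C_{R0}−C_R) = 0.2057×0.8181 = 0.168 mol/dm³.

0.168 mol/dm³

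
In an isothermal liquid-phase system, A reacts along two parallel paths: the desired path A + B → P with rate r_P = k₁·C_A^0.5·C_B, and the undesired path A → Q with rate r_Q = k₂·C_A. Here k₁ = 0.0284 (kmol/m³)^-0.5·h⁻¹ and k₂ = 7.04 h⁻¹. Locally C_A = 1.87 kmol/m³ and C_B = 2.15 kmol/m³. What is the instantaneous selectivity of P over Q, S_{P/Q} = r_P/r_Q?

S_{P/Q} = r_P/r_Q = (k₁·C_A^0.5·C_B)/(k₂·C_A) = (k₁/k₂)·C_A^-0.5·C_B.
= (0.0284×1.870^0.5×2.150) / (7.04×1.870) = 0.08350/13.16 = 0.00634.
The undesired path is higher order in A, so low C_A (CSTR or dilute feed) favours P.

0.00634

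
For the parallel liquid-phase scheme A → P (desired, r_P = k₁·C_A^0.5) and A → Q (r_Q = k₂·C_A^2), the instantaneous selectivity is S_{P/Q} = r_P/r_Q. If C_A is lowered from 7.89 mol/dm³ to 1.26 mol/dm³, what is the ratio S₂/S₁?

S_{P/Q} = (k₁/k₂)·C_A^-1.5, so S₂/S₁ = (C_{A,2}/C_{A,1})^-1.5.
= (1.26/7.89)^(-1.5) = (0.1597)^(-1.5) = 15.7.

15.7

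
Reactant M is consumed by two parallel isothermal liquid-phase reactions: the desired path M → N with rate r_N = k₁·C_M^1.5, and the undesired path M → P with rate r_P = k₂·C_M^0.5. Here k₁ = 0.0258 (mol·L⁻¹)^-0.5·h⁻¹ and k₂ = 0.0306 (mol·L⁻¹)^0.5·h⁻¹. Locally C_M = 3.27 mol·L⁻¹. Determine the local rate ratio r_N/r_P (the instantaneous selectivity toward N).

2.76

S_{N/P} = r_N/r_P = (k₁·C_M^1.5)/(k₂·C_M^0.5) = (k₁/k₂)·C_M.
= (0.0258×3.270^1.5) / (0.0306×3.270^0.5) = 0.1526/0.05533 = 2.76.
Since the desired path is higher order in M, keeping C_M high (PFR or concentrated feed) favours N.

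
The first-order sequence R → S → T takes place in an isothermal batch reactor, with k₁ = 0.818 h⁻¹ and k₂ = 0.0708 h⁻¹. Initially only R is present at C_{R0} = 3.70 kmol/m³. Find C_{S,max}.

At the optimum, C_{S,max}/C_{R0} = (k₁/k₂)^[k₂/(k₂−k₁)].
= (0.818/0.0708)^(0.0708/(0.0708−0.818)) = (11.55)^(-0.09475) = 0.7931.
C_{S,max} = 0.7931×3.70 = 2.93 kmol/m³.

2.93 kmol/m³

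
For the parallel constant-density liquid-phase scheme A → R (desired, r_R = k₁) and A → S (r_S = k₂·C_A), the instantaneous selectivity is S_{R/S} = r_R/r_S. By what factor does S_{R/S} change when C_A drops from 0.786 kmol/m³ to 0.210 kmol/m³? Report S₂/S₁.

3.74

S_{R/S} = (k₁/k₂)·C_A⁻¹, so S₂/S₁ = (C_{A,2}/C_{A,1})⁻¹.
= 0.786/0.210 = 3.74.
Selectivity toward R rises as C_A falls — low-concentration operation is favoured.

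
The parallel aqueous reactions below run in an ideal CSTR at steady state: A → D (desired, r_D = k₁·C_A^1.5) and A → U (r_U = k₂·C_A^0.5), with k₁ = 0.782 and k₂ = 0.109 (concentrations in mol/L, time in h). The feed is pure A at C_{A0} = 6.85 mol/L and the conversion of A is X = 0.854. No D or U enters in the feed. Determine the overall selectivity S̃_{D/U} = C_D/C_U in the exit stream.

7.18

Exit C_A = C_{A0}(1−X) = 6.85×0.146 = 1.000 mol/L.
In a CSTR the entire volume is at exit conditions, so r_D = 0.782×1.000^1.5 = 0.7821 and r_U = 0.109×1.000^0.5 = 0.1090.
Overall selectivity = C_D/C_U = r_Dτ/(r_Uτ) = r_D/r_U = 7.18.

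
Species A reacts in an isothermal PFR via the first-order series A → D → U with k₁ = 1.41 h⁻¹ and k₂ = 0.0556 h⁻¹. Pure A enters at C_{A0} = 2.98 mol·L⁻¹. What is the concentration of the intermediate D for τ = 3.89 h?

Solving the coupled first-order balances gives C_D(τ) = [k₁/(k₂−k₁)]·C_{A0}·(e^(−k₁τ) − e^(−k₂τ)).
e^(−k₁τ) = e^(−1.41×3.89) = e^(−5.485) = 0.004149; e^(−k₂τ) = e^(−0.2163) = 0.8055.
C_D = 1.41×2.98/(0.0556−1.41) × (0.004149−0.8055) = (-3.102)×(-0.8014) = 2.486 mol·L⁻¹.

2.49 mol·L⁻¹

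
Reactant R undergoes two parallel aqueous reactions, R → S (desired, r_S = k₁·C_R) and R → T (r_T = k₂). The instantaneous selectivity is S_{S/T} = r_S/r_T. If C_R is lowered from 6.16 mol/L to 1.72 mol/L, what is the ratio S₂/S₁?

0.279

S_{S/T} = (k₁/k₂)·C_R, so S₂/S₁ = (C_{R,2}/C_{R,1}).
= 1.72/6.16 = 0.279.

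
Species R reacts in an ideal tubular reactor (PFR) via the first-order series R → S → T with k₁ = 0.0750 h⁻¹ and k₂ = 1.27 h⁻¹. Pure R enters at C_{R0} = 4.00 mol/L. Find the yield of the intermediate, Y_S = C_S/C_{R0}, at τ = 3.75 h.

For first-order series with pure R initially, C_S(τ) = k₁C_{R0}/(k₂−k₁)·(e^(−k₁τ) − e^(−k₂τ)).
e^(−k₁τ) = e^(−0.0750×3.75) = e^(−0.2812) = 0.7548; e^(−k₂τ) = e^(−4.763) = 0.008544.
C_S = 0.0750×4.00/(1.27−0.0750) × (0.7548−0.008544) = 0.2510×0.7463 = 0.1874 mol/L.
Y_S = C_S/C_{R0} = 0.1874/4.00 = 0.0468.

0.0468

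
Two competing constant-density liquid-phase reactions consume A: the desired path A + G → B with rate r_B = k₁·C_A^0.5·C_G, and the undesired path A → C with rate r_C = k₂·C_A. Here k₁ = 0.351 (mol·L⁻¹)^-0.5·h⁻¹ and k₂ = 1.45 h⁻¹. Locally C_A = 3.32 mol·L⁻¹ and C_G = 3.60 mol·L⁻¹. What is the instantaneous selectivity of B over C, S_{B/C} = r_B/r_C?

0.478

S_{B/C} = r_B/r_C = (k₁·C_A^0.5·C_G)/(k₂·C_A) = (k₁/k₂)·C_A^-0.5·C_G.
= (0.351×3.320^0.5×3.600) / (1.45×3.320) = 2.302/4.814 = 0.478.
The undesired path is higher order in A, so low C_A (CSTR or dilute feed) favours B.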